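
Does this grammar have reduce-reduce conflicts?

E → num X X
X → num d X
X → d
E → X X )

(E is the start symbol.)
A reduce-reduce conflict occurs when an LR(0) state has two complete items [A → α .] and [B → β .] — both call for a reduction, and with no lookahead the parser cannot choose between them.

Augment with E' → E and build the canonical LR(0) collection (I0 = CLOSURE({[E' → . E]}), then GOTO on every symbol after a dot until no new states appear). It has 13 states:
  I0: { [E → . X X )], [E → . num X X], [E' → . E], [X → . d], [X → . num d X] }  — shift
  I1: { [E' → E .] }  — accept
  I2: { [E → X . X )], [X → . d], [X → . num d X] }  — shift
  I3: { [X → d .] }  — reduce
  I4: { [E → num . X X], [X → . d], [X → . num d X], [X → num . d X] }  — shift
  I5: { [E → num X . X], [X → . d], [X → . num d X] }  — shift
  I6: { [X → . d], [X → . num d X], [X → d .], [X → num d . X] }  — shift, reduce
  I7: { [X → num . d X] }  — shift
  I8: { [X → . d], [X → . num d X], [X → num d . X] }  — shift
  I9: { [X → num d X .] }  — reduce
  I10: { [E → num X X .] }  — reduce
  I11: { [E → X X . )] }  — shift
  I12: { [E → X X ) .] }  — reduce

No state contains more than one complete item.

Answer: No reduce-reduce conflicts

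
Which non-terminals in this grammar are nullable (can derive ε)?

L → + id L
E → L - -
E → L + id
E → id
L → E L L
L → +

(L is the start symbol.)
There are no ε-productions, so no non-terminal can derive ε.
No non-terminals are nullable.

Answer: None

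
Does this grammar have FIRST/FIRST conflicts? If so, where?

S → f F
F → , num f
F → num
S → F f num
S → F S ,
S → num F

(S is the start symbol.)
A FIRST/FIRST conflict occurs when two productions N → α and N → β for the same non-terminal have FIRST(α) ∩ FIRST(β) ≠ ∅ (with ε ∈ FIRST of a nullable right-hand side, so two nullable alternatives also conflict).

FIRST sets of the non-terminals at (or reachable through a nullable prefix from) the front of some alternative:
  FIRST(F) = { ',', 'num' }

Productions for S:
  S → f F: FIRST = { 'f' }
  S → F f num: FIRST = { ',', 'num' }
  S → F S ,: FIRST = { ',', 'num' }
  S → num F: FIRST = { 'num' }
Productions for F:
  F → , num f: FIRST = { ',' }
  F → num: FIRST = { 'num' }

Conflict for S: S → F f num and S → F S ,
  Overlap: { ',', 'num' }
Conflict for S: S → F f num and S → num F
  Overlap: { 'num' }
Conflict for S: S → F S , and S → num F
  Overlap: { 'num' }

Answer: Yes. S → F f num / S → F S ',' on { ',', 'num' }; S → F f num / S → num F on { 'num' }; S → F S ',' / S → num F on { 'num' }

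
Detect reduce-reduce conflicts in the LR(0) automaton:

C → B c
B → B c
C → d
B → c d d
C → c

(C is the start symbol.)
A reduce-reduce conflict occurs when an LR(0) state has two complete items [A → α .] and [B → β .] — both call for a reduction, and with no lookahead the parser cannot choose between them.

Augment with C' → C and build the canonical LR(0) collection (I0 = CLOSURE({[C' → . C]}), then GOTO on every symbol after a dot until no new states appear). It has 8 states:
  I0: { [B → . B c], [B → . c d d], [C → . B c], [C → . c], [C → . d], [C' → . C] }  — shift
  I1: { [B → B . c], [C → B . c] }  — shift
  I2: { [C' → C .] }  — accept
  I3: { [B → c . d d], [C → c .] }  — shift, reduce
  I4: { [C → d .] }  — reduce
  I5: { [B → c d . d] }  — shift
  I6: { [B → c d d .] }  — reduce
  I7: { [B → B c .], [C → B c .] }  — 2 reduces

I7 contains complete items [B → B c .], [C → B c .] — reduce-reduce conflict.

Answer: Yes — I7: [B → B c .] vs [C → B c .]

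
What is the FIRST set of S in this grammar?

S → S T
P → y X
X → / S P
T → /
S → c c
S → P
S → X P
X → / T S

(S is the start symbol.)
To compute FIRST(S), examine every production with S on the left-hand side, reading each right-hand side left to right until a non-nullable symbol is reached.

FIRST sets of the other non-terminals involved (by the same procedure, iterated to a fixed point):
  FIRST(P) = { 'y' }
  FIRST(X) = { '/' }

From S → S T:
  - S is the symbol being defined: contributes nothing new
    S is not nullable, so stop
From S → c c:
  - c is a terminal: add 'c' and stop
From S → P:
  - P is a non-terminal: add FIRST(P) \ {ε} = { 'y' }
    P is not nullable, so stop
From S → X P:
  - X is a non-terminal: add FIRST(X) \ {ε} = { '/' }
    X is not nullable, so stop

Collecting: FIRST(S) = { '/', 'c', 'y' }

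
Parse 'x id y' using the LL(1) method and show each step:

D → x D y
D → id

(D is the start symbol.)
Stack is shown with the top on the left.

Stack    Input     Action
-------------------------
D $      x id y $  output D → x D y
x D y $  x id y $  match 'x'
D y $    id y $    output D → id
id y $   id y $    match 'id'
y $      y $       match 'y'
$        $         accept

The string is accepted.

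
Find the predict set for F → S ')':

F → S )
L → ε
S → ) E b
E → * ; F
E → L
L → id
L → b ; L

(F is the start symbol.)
{ ')' }

PREDICT(F → S ')') = (FIRST(RHS) \ {ε}) ∪ (FOLLOW(F) if ε ∈ FIRST(RHS), i.e. RHS ⇒* ε)
FIRST(S) = { ')' }
FIRST(S ')') = { ')' }
ε ∉ FIRST(S ')'), so FOLLOW(F) is not added.
PREDICT(F → S ')') = { ')' }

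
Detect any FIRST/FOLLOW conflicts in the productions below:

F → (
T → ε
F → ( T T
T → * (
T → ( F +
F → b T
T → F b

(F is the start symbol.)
Yes. T → '*' '(' with FOLLOW(T) on { '*' }; T → '(' F '+' with FOLLOW(T) on { '(' }; T → F b with FOLLOW(T) on { '(', 'b' }

Nullable non-terminals: T.
FIRST sets used below: FIRST(F) = { '(', 'b' }

T: nullable alternative(s) T → ε; FOLLOW(T) = { $, '(', '*', '+', 'b' }
  T → ε: FIRST \ {ε} = { } — this is the only nullable alternative, skip
  T → * (: FIRST \ {ε} = { '*' } — overlaps FOLLOW(T) on { '*' }: CONFLICT
  T → ( F +: FIRST \ {ε} = { '(' } — overlaps FOLLOW(T) on { '(' }: CONFLICT
  T → F b: FIRST \ {ε} = { '(', 'b' } — overlaps FOLLOW(T) on { '(', 'b' }: CONFLICT

F has no nullable alternative, so no FIRST/FOLLOW check is needed there.

So the grammar has 3 FIRST/FOLLOW conflicts (marked CONFLICT above).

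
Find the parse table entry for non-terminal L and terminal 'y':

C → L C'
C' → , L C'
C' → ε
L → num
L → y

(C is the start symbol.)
L → y

To find M[L, 'y'], we find productions for L where 'y' is in the predict set (PREDICT(N → α) = (FIRST(α) \ {ε}) ∪ (FOLLOW(N) if α ⇒* ε)).

L → num: PREDICT = { 'num' }
L → y: PREDICT = { 'y' }
  'y' is in predict set, so this production goes in M[L, 'y']

M[L, 'y'] = L → y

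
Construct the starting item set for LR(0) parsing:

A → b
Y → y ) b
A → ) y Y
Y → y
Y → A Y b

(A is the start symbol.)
{ [A → . ) y Y], [A → . b], [A' → . A] }

First, augment the grammar with A' → A
I₀ = CLOSURE({ [A' → . A] }):
  [A' → . A] has the dot before A: add [A → . b], [A → . ) y Y]
No further items can be added.

I₀ = { [A → . ) y Y], [A → . b], [A' → . A] }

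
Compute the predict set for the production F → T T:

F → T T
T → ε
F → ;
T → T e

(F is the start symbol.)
{ $, 'e' }

PREDICT(F → T T) = (FIRST(RHS) \ {ε}) ∪ (FOLLOW(F) if ε ∈ FIRST(RHS), i.e. RHS ⇒* ε)
FIRST(T) = { 'e', ε }
FIRST(T T) = { 'e', ε }
ε ∈ FIRST(T T) (the right-hand side is nullable), so add FOLLOW(F) = { $ }
PREDICT(F → T T) = { $, 'e' }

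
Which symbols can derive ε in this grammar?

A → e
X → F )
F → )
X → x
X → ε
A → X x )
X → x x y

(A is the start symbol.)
A non-terminal is nullable if it can derive ε (the empty string): either it has an ε-production, or it has a production whose right-hand side consists entirely of nullable non-terminals.

ε-productions: X → ε
So X is immediately nullable.
No further non-terminal can be added: every production for the remaining non-terminals contains a terminal or a non-nullable non-terminal.
Nullable = { 'X' }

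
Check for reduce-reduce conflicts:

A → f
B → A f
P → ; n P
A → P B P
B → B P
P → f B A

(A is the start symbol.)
A reduce-reduce conflict occurs when an LR(0) state has two complete items [A → α .] and [B → β .] — both call for a reduction, and with no lookahead the parser cannot choose between them.

Augment with A' → A and build the canonical LR(0) collection (I0 = CLOSURE({[A' → . A]}), then GOTO on every symbol after a dot until no new states appear). It has 15 states:
  I0: { [A → . P B P], [A → . f], [A' → . A], [P → . ; n P], [P → . f B A] }  — shift
  I1: { [P → ; . n P] }  — shift
  I2: { [A' → A .] }  — accept
  I3: { [A → . P B P], [A → . f], [A → P . B P], [B → . A f], [B → . B P], [P → . ; n P], [P → . f B A] }  — shift
  I4: { [A → . P B P], [A → . f], [A → f .], [B → . A f], [B → . B P], [P → . ; n P], [P → . f B A], [P → f . B A] }  — shift, reduce
  I5: { [B → A . f] }  — shift
  I6: { [A → . P B P], [A → . f], [B → B . P], [P → . ; n P], [P → . f B A], [P → f B . A] }  — shift
  I7: { [P → f B A .] }  — reduce
  I8: { [A → . P B P], [A → . f], [A → P . B P], [B → . A f], [B → . B P], [B → B P .], [P → . ; n P], [P → . f B A] }  — shift, reduce
  I9: { [A → P B . P], [B → B . P], [P → . ; n P], [P → . f B A] }  — shift
  I10: { [A → P B P .], [B → B P .] }  — 2 reduces
  I11: { [A → . P B P], [A → . f], [B → . A f], [B → . B P], [P → . ; n P], [P → . f B A], [P → f . B A] }  — shift
  I12: { [B → A f .] }  — reduce
  I13: { [P → . ; n P], [P → . f B A], [P → ; n . P] }  — shift
  I14: { [P → ; n P .] }  — reduce

I10 contains complete items [A → P B P .], [B → B P .] — reduce-reduce conflict.

Answer: Yes — I10: [A → P B P .] vs [B → B P .]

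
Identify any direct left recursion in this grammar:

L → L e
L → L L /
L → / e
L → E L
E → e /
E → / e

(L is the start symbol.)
Direct left recursion occurs when N → N α for some non-terminal N (the right-hand side begins with the left-hand side itself).

L → L e: LEFT RECURSIVE (starts with L)
L → L L /: LEFT RECURSIVE (starts with L)
L → / e: starts with '/'
L → E L: starts with E
E → e /: starts with e
E → / e: starts with '/'

The grammar has direct left recursion on: L.

Answer: Yes, L is left-recursive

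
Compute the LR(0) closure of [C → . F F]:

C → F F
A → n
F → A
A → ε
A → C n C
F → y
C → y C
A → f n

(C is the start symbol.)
Start with: [C → . F F]
  [C → . F F] has the dot before F: add [F → . A], [F → . y]
  [F → . A] has the dot before A: add [A → . n], [A → .], [A → . C n C], [A → . f n]
  [A → . C n C] has the dot before C: add [C → . y C]
No further items can be added.

CLOSURE = { [A → . C n C], [A → . f n], [A → . n], [A → .], [C → . F F], [C → . y C], [F → . A], [F → . y] }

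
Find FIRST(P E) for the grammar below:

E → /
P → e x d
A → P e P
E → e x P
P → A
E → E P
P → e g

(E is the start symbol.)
{ 'e' }

FIRST sets of the non-terminals involved (from the grammar, by fixed-point iteration):
  FIRST(P) = { 'e' }

To compute FIRST(P E), process the symbols left to right:
Symbol P is a non-terminal. Add FIRST(P) \ {ε} = { 'e' }
P is not nullable (ε ∉ FIRST(P)), so stop here.
FIRST(P E) = { 'e' }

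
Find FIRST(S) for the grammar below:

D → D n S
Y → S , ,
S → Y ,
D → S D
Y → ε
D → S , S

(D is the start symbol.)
{ ',' }

FIRST sets of the other non-terminals involved (by the same procedure, iterated to a fixed point):
  FIRST(Y) = { ',', ε }

From S → Y ,:
  - Y is a non-terminal: add FIRST(Y) \ {ε} = { ',' }
    Y is nullable, so continue to the next symbol
  - ',' is a terminal: add ',' and stop

Collecting: FIRST(S) = { ',' }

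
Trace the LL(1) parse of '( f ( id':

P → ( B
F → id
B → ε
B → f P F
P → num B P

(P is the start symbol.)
Stack is shown with the top on the left.

Stack    Input       Action
---------------------------
P $      ( f ( id $  output P → ( B
( B $    ( f ( id $  match '('
B $      f ( id $    output B → f P F
f P F $  f ( id $    match 'f'
P F $    ( id $      output P → ( B
( B F $  ( id $      match '('
B F $    id $        output B → ε
F $      id $        output F → id
id $     id $        match 'id'
$        $           accept

The string is accepted.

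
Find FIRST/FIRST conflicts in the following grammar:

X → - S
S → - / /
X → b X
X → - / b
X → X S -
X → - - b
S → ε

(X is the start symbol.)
Yes. X → '-' S / X → '-' '/' b on { '-' }; X → '-' S / X → X S '-' on { '-' }; X → '-' S / X → '-' '-' b on { '-' }; X → b X / X → X S '-' on { 'b' }; X → '-' '/' b / X → X S '-' on { '-' }; X → '-' '/' b / X → '-' '-' b on { '-' }; X → X S '-' / X → '-' '-' b on { '-' }

A FIRST/FIRST conflict occurs when two productions N → α and N → β for the same non-terminal have FIRST(α) ∩ FIRST(β) ≠ ∅ (with ε ∈ FIRST of a nullable right-hand side, so two nullable alternatives also conflict).

FIRST sets of the non-terminals at (or reachable through a nullable prefix from) the front of some alternative:
  FIRST(X) = { '-', 'b' }

Productions for X:
  X → - S: FIRST = { '-' }
  X → b X: FIRST = { 'b' }
  X → - / b: FIRST = { '-' }
  X → X S -: FIRST = { '-', 'b' }
  X → - - b: FIRST = { '-' }
Productions for S:
  S → - / /: FIRST = { '-' }
  S → ε: FIRST = { ε }

Conflict for X: X → - S and X → - / b
  Overlap: { '-' }
Conflict for X: X → - S and X → X S -
  Overlap: { '-' }
Conflict for X: X → - S and X → - - b
  Overlap: { '-' }
Conflict for X: X → b X and X → X S -
  Overlap: { 'b' }
Conflict for X: X → - / b and X → X S -
  Overlap: { '-' }
Conflict for X: X → - / b and X → - - b
  Overlap: { '-' }
Conflict for X: X → X S - and X → - - b
  Overlap: { '-' }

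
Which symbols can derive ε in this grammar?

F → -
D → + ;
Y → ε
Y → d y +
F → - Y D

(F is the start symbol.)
A non-terminal is nullable if it can derive ε (the empty string): either it has an ε-production, or it has a production whose right-hand side consists entirely of nullable non-terminals.

ε-productions: Y → ε
So Y is immediately nullable.
No further non-terminal can be added: every production for the remaining non-terminals contains a terminal or a non-nullable non-terminal.
Nullable = { 'Y' }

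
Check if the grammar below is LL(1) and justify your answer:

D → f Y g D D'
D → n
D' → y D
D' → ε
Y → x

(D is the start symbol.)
Relevant sets:
  FOLLOW(D') = { $, 'y' }

For D:
  PREDICT(D → f Y g D D') = { 'f' }
  PREDICT(D → n) = { 'n' }
For D':
  PREDICT(D' → y D) = { 'y' }
  PREDICT(D' → ε) = { $, 'y' }
Y has a single production, so nothing to check there.

Conflict found: Predict set conflict for D': { 'y' }
The grammar is NOT LL(1).

Answer: No. Predict set conflict for D': { 'y' }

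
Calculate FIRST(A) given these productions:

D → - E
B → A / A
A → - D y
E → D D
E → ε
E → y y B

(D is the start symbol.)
{ '-' }

To compute FIRST(A), examine every production with A on the left-hand side, reading each right-hand side left to right until a non-nullable symbol is reached.

From A → - D y:
  - '-' is a terminal: add '-' and stop

Collecting: FIRST(A) = { '-' }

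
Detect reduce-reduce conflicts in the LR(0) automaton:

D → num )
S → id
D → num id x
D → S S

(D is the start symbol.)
A reduce-reduce conflict occurs when an LR(0) state has two complete items [A → α .] and [B → β .] — both call for a reduction, and with no lookahead the parser cannot choose between them.

Augment with D' → D and build the canonical LR(0) collection (I0 = CLOSURE({[D' → . D]}), then GOTO on every symbol after a dot until no new states appear). It has 9 states:
  I0: { [D → . S S], [D → . num )], [D → . num id x], [D' → . D], [S → . id] }  — shift
  I1: { [D' → D .] }  — accept
  I2: { [D → S . S], [S → . id] }  — shift
  I3: { [S → id .] }  — reduce
  I4: { [D → num . )], [D → num . id x] }  — shift
  I5: { [D → num ) .] }  — reduce
  I6: { [D → num id . x] }  — shift
  I7: { [D → num id x .] }  — reduce
  I8: { [D → S S .] }  — reduce

No state contains more than one complete item.

Answer: No reduce-reduce conflicts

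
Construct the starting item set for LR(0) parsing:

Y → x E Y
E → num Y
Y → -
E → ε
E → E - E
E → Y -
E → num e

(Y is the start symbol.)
First, augment the grammar with Y' → Y
I₀ = CLOSURE({ [Y' → . Y] }):
  [Y' → . Y] has the dot before Y: add [Y → . x E Y], [Y → . -]
No further items can be added.

I₀ = { [Y → . -], [Y → . x E Y], [Y' → . Y] }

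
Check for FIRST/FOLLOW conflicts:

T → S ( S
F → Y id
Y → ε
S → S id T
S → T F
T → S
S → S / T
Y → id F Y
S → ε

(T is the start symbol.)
A FIRST/FOLLOW conflict occurs when a non-terminal N has a nullable alternative N → β (β ⇒* ε) and another alternative N → α with FIRST(α) ∩ FOLLOW(N) ≠ ∅: on such a lookahead the parser cannot decide between expanding α and letting N vanish via β.

Nullable non-terminals: S, T, Y.
FIRST sets used below: FIRST(S) = { '(', '/', 'id', ε }, FIRST(T) = { '(', '/', 'id', ε }, FIRST(F) = { 'id' }

S: nullable alternative(s) S → ε; FOLLOW(S) = { $, '(', '/', 'id' }
  S → S id T: FIRST \ {ε} = { '(', '/', 'id' } — overlaps FOLLOW(S) on { '(', '/', 'id' }: CONFLICT
  S → T F: FIRST \ {ε} = { '(', '/', 'id' } — overlaps FOLLOW(S) on { '(', '/', 'id' }: CONFLICT
  S → S / T: FIRST \ {ε} = { '(', '/', 'id' } — overlaps FOLLOW(S) on { '(', '/', 'id' }: CONFLICT
  S → ε: FIRST \ {ε} = { } — this is the only nullable alternative, skip

T: nullable alternative(s) T → S; FOLLOW(T) = { $, '(', '/', 'id' }
  T → S ( S: FIRST \ {ε} = { '(', '/', 'id' } — overlaps FOLLOW(T) on { '(', '/', 'id' }: CONFLICT
  T → S: FIRST \ {ε} = { '(', '/', 'id' } — this is the only nullable alternative, skip

Y: nullable alternative(s) Y → ε; FOLLOW(Y) = { 'id' }
  Y → ε: FIRST \ {ε} = { } — this is the only nullable alternative, skip
  Y → id F Y: FIRST \ {ε} = { 'id' } — overlaps FOLLOW(Y) on { 'id' }: CONFLICT

F has no nullable alternative, so no FIRST/FOLLOW check is needed there.

So the grammar has 5 FIRST/FOLLOW conflicts (marked CONFLICT above).

Answer: Yes. T → S '(' S with FOLLOW(T) on { '(', '/', 'id' }; Y → id F Y with FOLLOW(Y) on { 'id' }; S → S id T with FOLLOW(S) on { '(', '/', 'id' }; S → T F with FOLLOW(S) on { '(', '/', 'id' }; S → S '/' T with FOLLOW(S) on { '(', '/', 'id' }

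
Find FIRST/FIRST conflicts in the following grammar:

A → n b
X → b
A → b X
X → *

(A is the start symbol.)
A FIRST/FIRST conflict occurs when two productions N → α and N → β for the same non-terminal have FIRST(α) ∩ FIRST(β) ≠ ∅ (with ε ∈ FIRST of a nullable right-hand side, so two nullable alternatives also conflict).

Productions for A:
  A → n b: FIRST = { 'n' }
  A → b X: FIRST = { 'b' }
Productions for X:
  X → b: FIRST = { 'b' }
  X → *: FIRST = { '*' }

All alternatives of each non-terminal have pairwise disjoint FIRST sets.

Answer: No FIRST/FIRST conflicts.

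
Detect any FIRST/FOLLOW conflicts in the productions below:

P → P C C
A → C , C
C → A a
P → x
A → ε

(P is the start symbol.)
A FIRST/FOLLOW conflict occurs when a non-terminal N has a nullable alternative N → β (β ⇒* ε) and another alternative N → α with FIRST(α) ∩ FOLLOW(N) ≠ ∅: on such a lookahead the parser cannot decide between expanding α and letting N vanish via β.

Nullable non-terminals: A.
FIRST sets used below: FIRST(C) = { 'a' }

A: nullable alternative(s) A → ε; FOLLOW(A) = { 'a' }
  A → C , C: FIRST \ {ε} = { 'a' } — overlaps FOLLOW(A) on { 'a' }: CONFLICT
  A → ε: FIRST \ {ε} = { } — this is the only nullable alternative, skip

C, P have no nullable alternative, so no FIRST/FOLLOW check is needed there.

So the grammar has 1 FIRST/FOLLOW conflict (marked CONFLICT above).

Answer: Yes. A → C ',' C with FOLLOW(A) on { 'a' }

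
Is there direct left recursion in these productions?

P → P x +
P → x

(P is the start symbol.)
Yes, P is left-recursive

Direct left recursion occurs when N → N α for some non-terminal N (the right-hand side begins with the left-hand side itself).

P → P x +: LEFT RECURSIVE (starts with P)
P → x: starts with x

The grammar has direct left recursion on: P.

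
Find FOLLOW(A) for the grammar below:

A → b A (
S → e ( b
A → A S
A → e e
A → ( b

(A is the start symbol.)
A is the start symbol, so $ ∈ FOLLOW(A).
In A → b A (: A is followed by '(', add FIRST('(') \ {ε} = { '(' }
In A → A S: A is followed by S, add FIRST(S) \ {ε} = { 'e' }

Taking the union: FOLLOW(A) = { $, '(', 'e' }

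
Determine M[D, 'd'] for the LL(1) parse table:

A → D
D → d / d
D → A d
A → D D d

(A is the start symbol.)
To find M[D, 'd'], we find productions for D where 'd' is in the predict set (PREDICT(N → α) = (FIRST(α) \ {ε}) ∪ (FOLLOW(N) if α ⇒* ε)).

Relevant sets:
  FIRST(A) = { 'd' }

D → d / d: PREDICT = { 'd' }
  'd' is in predict set, so this production goes in M[D, 'd']
D → A d: PREDICT = { 'd' }
  'd' is in predict set, so this production goes in M[D, 'd']

M[D, 'd'] = D → d / d, D → A d  (a multiply-defined cell — the grammar is not LL(1))

Answer: D → d / d, D → A d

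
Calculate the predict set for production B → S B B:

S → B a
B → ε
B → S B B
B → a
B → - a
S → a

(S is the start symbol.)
{ '-', 'a' }

PREDICT(B → S B B) = (FIRST(RHS) \ {ε}) ∪ (FOLLOW(B) if ε ∈ FIRST(RHS), i.e. RHS ⇒* ε)
FIRST(S) = { '-', 'a' }
FIRST(S B B) = { '-', 'a' }
ε ∉ FIRST(S B B), so FOLLOW(B) is not added.
PREDICT(B → S B B) = { '-', 'a' }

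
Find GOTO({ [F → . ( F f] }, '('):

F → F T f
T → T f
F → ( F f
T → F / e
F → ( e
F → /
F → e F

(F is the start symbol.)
{ [F → ( . F f], [F → . ( F f], [F → . ( e], [F → . /], [F → . F T f], [F → . e F] }

GOTO(I, '(') = CLOSURE({ [A → αX.β] : [A → α.Xβ] ∈ I, X = '(' })

Items with dot before '(', with the dot advanced:
  [F → . ( F f] → [F → ( . F f]
Closure of the advanced items:
  [F → ( . F f] has the dot before F: add [F → . F T f], [F → . ( F f], [F → . ( e], [F → . /], [F → . e F]

GOTO = { [F → ( . F f], [F → . ( F f], [F → . ( e], [F → . /], [F → . F T f], [F → . e F] }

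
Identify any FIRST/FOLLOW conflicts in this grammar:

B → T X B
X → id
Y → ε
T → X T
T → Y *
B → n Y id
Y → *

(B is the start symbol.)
A FIRST/FOLLOW conflict occurs when a non-terminal N has a nullable alternative N → β (β ⇒* ε) and another alternative N → α with FIRST(α) ∩ FOLLOW(N) ≠ ∅: on such a lookahead the parser cannot decide between expanding α and letting N vanish via β.

Nullable non-terminals: Y.

Y: nullable alternative(s) Y → ε; FOLLOW(Y) = { '*', 'id' }
  Y → ε: FIRST \ {ε} = { } — this is the only nullable alternative, skip
  Y → *: FIRST \ {ε} = { '*' } — overlaps FOLLOW(Y) on { '*' }: CONFLICT

B, T, X have no nullable alternative, so no FIRST/FOLLOW check is needed there.

So the grammar has 1 FIRST/FOLLOW conflict (marked CONFLICT above).

Answer: Yes. Y → '*' with FOLLOW(Y) on { '*' }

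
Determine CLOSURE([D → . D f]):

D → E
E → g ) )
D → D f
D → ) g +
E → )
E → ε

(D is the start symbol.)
Start with: [D → . D f]
  [D → . D f] has the dot before D: add [D → . E], [D → . ) g +]
  [D → . E] has the dot before E: add [E → . g ) )], [E → . )], [E → .]
No further items can be added.

CLOSURE = { [D → . ) g +], [D → . D f], [D → . E], [E → . )], [E → . g ) )], [E → .] }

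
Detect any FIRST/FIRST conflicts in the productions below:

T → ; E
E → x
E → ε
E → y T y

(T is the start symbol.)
No FIRST/FIRST conflicts.

Productions for E:
  E → x: FIRST = { 'x' }
  E → ε: FIRST = { ε }
  E → y T y: FIRST = { 'y' }
T has only one production, so no FIRST/FIRST conflict is possible there.

All alternatives of each non-terminal have pairwise disjoint FIRST sets.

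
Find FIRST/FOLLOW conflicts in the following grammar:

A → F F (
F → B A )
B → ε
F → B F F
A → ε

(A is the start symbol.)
A FIRST/FOLLOW conflict occurs when a non-terminal N has a nullable alternative N → β (β ⇒* ε) and another alternative N → α with FIRST(α) ∩ FOLLOW(N) ≠ ∅: on such a lookahead the parser cannot decide between expanding α and letting N vanish via β.

Nullable non-terminals: A, B.
FIRST sets used below: FIRST(F) = { ')' }

A: nullable alternative(s) A → ε; FOLLOW(A) = { $, ')' }
  A → F F (: FIRST \ {ε} = { ')' } — overlaps FOLLOW(A) on { ')' }: CONFLICT
  A → ε: FIRST \ {ε} = { } — this is the only nullable alternative, skip
B has a nullable alternative but only one production, so nothing to check.

F has no nullable alternative, so no FIRST/FOLLOW check is needed there.

So the grammar has 1 FIRST/FOLLOW conflict (marked CONFLICT above).

Answer: Yes. A → F F '(' with FOLLOW(A) on { ')' }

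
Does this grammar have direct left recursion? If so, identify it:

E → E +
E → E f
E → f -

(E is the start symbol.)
Yes, E is left-recursive

E → E +: LEFT RECURSIVE (starts with E)
E → E f: LEFT RECURSIVE (starts with E)
E → f -: starts with f

The grammar has direct left recursion on: E.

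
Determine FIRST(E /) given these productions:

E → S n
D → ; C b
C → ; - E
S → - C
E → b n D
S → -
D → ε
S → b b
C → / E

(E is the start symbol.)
FIRST sets of the non-terminals involved (from the grammar, by fixed-point iteration):
  FIRST(E) = { '-', 'b' }

To compute FIRST(E /), process the symbols left to right:
Symbol E is a non-terminal. Add FIRST(E) \ {ε} = { '-', 'b' }
E is not nullable (ε ∉ FIRST(E)), so stop here.
FIRST(E /) = { '-', 'b' }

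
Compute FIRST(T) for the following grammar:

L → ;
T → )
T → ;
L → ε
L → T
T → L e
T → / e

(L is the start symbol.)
FIRST sets of the other non-terminals involved (by the same procedure, iterated to a fixed point):
  FIRST(L) = { ')', '/', ';', 'e', ε }

From T → ):
  - ')' is a terminal: add ')' and stop
From T → ;:
  - ';' is a terminal: add ';' and stop
From T → L e:
  - L is a non-terminal: add FIRST(L) \ {ε} = { ')', '/', ';', 'e' }
    L is nullable, so continue to the next symbol
  - e is a terminal: add 'e' and stop
From T → / e:
  - '/' is a terminal: add '/' and stop

Collecting: FIRST(T) = { ')', '/', ';', 'e' }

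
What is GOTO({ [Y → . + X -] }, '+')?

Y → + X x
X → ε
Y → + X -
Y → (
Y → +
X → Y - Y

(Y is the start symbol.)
{ [X → . Y - Y], [X → .], [Y → + . X -], [Y → . (], [Y → . + X -], [Y → . + X x], [Y → . +] }

GOTO(I, '+') = CLOSURE({ [A → αX.β] : [A → α.Xβ] ∈ I, X = '+' })

Items with dot before '+', with the dot advanced:
  [Y → . + X -] → [Y → + . X -]
Closure of the advanced items:
  [Y → + . X -] has the dot before X: add [X → .], [X → . Y - Y]
  [X → . Y - Y] has the dot before Y: add [Y → . + X x], [Y → . + X -], [Y → . (], [Y → . +]

GOTO = { [X → . Y - Y], [X → .], [Y → + . X -], [Y → . (], [Y → . + X -], [Y → . + X x], [Y → . +] }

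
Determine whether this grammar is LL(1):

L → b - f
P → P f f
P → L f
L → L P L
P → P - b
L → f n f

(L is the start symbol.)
A grammar is LL(1) if for each non-terminal N with multiple productions, the predict sets of those productions are pairwise disjoint, where PREDICT(N → α) = (FIRST(α) \ {ε}) ∪ (FOLLOW(N) if α ⇒* ε).

Relevant sets:
  FIRST(L) = { 'b', 'f' }
  FIRST(P) = { 'b', 'f' }

For L:
  PREDICT(L → b '-' f) = { 'b' }
  PREDICT(L → L P L) = { 'b', 'f' }
  PREDICT(L → f n f) = { 'f' }
For P:
  PREDICT(P → P f f) = { 'b', 'f' }
  PREDICT(P → L f) = { 'b', 'f' }
  PREDICT(P → P '-' b) = { 'b', 'f' }

Conflict found: Predict set conflict for L: { 'b' }
The grammar is NOT LL(1).

Answer: No. Predict set conflict for L: { 'b' }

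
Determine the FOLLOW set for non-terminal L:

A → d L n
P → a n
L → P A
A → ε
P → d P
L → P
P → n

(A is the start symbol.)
{ 'n' }

To compute FOLLOW(L), find every occurrence of L on a right-hand side N → α L β: add FIRST(β) \ {ε}, and if β is empty or nullable also add FOLLOW(N). Iterate to a fixed point.

In A → d L n: L is followed by n, add FIRST(n) \ {ε} = { 'n' }

Taking the union: FOLLOW(L) = { 'n' }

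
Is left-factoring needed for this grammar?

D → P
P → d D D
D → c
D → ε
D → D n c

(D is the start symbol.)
Left-factoring is needed when two productions for the same non-terminal
share a common prefix on the right-hand side.

Productions for D:
  D → P
  D → c
  D → ε
  D → D n c

No common prefixes found.

Answer: No, left-factoring is not needed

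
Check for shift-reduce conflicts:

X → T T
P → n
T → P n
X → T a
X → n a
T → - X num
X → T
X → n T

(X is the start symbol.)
Yes — I3: [X → T .] vs [P → . n]; I5: [P → n .] vs [P → . n]

A shift-reduce conflict occurs when an LR(0) state has both:
  - a complete (reduce) item [A → α .] (dot at the end), and
  - a shift item [B → β . c γ] (dot before a terminal).

Augment with X' → X and build the canonical LR(0) collection (I0 = CLOSURE({[X' → . X]}), then GOTO on every symbol after a dot until no new states appear). It has 14 states:
  I0: { [P → . n], [T → . - X num], [T → . P n], [X → . T T], [X → . T a], [X → . T], [X → . n T], [X → . n a], [X' → . X] }  — shift
  I1: { [P → . n], [T → - . X num], [T → . - X num], [T → . P n], [X → . T T], [X → . T a], [X → . T], [X → . n T], [X → . n a] }  — shift
  I2: { [T → P . n] }  — shift
  I3: { [P → . n], [T → . - X num], [T → . P n], [X → T . T], [X → T . a], [X → T .] }  — shift, reduce
  I4: { [X' → X .] }  — accept
  I5: { [P → . n], [P → n .], [T → . - X num], [T → . P n], [X → n . T], [X → n . a] }  — shift, reduce
  I6: { [X → n T .] }  — reduce
  I7: { [X → n a .] }  — reduce
  I8: { [P → n .] }  — reduce
  I9: { [X → T T .] }  — reduce
  I10: { [X → T a .] }  — reduce
  I11: { [T → P n .] }  — reduce
  I12: { [T → - X . num] }  — shift
  I13: { [T → - X num .] }  — reduce

I3 contains reduce item [X → T .] and shift items [P → . n], [T → . - X num], [X → T . a] — shift-reduce conflict.
I5 contains reduce item [P → n .] and shift items [P → . n], [T → . - X num], [X → n . a] — shift-reduce conflict.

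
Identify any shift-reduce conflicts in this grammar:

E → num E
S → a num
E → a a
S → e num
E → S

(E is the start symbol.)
Augment with E' → E and build the canonical LR(0) collection (I0 = CLOSURE({[E' → . E]}), then GOTO on every symbol after a dot until no new states appear). It has 10 states:
  I0: { [E → . S], [E → . a a], [E → . num E], [E' → . E], [S → . a num], [S → . e num] }  — shift
  I1: { [E' → E .] }  — accept
  I2: { [E → S .] }  — reduce
  I3: { [E → a . a], [S → a . num] }  — shift
  I4: { [S → e . num] }  — shift
  I5: { [E → . S], [E → . a a], [E → . num E], [E → num . E], [S → . a num], [S → . e num] }  — shift
  I6: { [E → num E .] }  — reduce
  I7: { [S → e num .] }  — reduce
  I8: { [E → a a .] }  — reduce
  I9: { [S → a num .] }  — reduce

No state contains both a complete item and a shift item.

Answer: No shift-reduce conflicts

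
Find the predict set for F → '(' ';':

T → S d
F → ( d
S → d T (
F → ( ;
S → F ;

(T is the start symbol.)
{ '(' }

PREDICT(F → '(' ';') = (FIRST(RHS) \ {ε}) ∪ (FOLLOW(F) if ε ∈ FIRST(RHS), i.e. RHS ⇒* ε)
FIRST('(' ';') = { '(' }
ε ∉ FIRST('(' ';'), so FOLLOW(F) is not added.
PREDICT(F → '(' ';') = { '(' }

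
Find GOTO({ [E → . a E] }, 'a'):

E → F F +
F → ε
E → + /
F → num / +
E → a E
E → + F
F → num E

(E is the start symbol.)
{ [E → . + /], [E → . + F], [E → . F F +], [E → . a E], [E → a . E], [F → . num / +], [F → . num E], [F → .] }

GOTO(I, 'a') = CLOSURE({ [A → αX.β] : [A → α.Xβ] ∈ I, X = 'a' })

Items with dot before 'a', with the dot advanced:
  [E → . a E] → [E → a . E]
Closure of the advanced items:
  [E → a . E] has the dot before E: add [E → . F F +], [E → . + /], [E → . a E], [E → . + F]
  [E → . F F +] has the dot before F: add [F → .], [F → . num / +], [F → . num E]

GOTO = { [E → . + /], [E → . + F], [E → . F F +], [E → . a E], [E → a . E], [F → . num / +], [F → . num E], [F → .] }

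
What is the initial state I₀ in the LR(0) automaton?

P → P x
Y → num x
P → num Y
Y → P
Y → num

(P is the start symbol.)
{ [P → . P x], [P → . num Y], [P' → . P] }

First, augment the grammar with P' → P
I₀ = CLOSURE({ [P' → . P] }):
  [P' → . P] has the dot before P: add [P → . P x], [P → . num Y]
No further items can be added.

I₀ = { [P → . P x], [P → . num Y], [P' → . P] }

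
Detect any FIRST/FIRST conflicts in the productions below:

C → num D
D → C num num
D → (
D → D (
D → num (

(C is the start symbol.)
A FIRST/FIRST conflict occurs when two productions N → α and N → β for the same non-terminal have FIRST(α) ∩ FIRST(β) ≠ ∅ (with ε ∈ FIRST of a nullable right-hand side, so two nullable alternatives also conflict).

FIRST sets of the non-terminals at (or reachable through a nullable prefix from) the front of some alternative:
  FIRST(C) = { 'num' }
  FIRST(D) = { '(', 'num' }

Productions for D:
  D → C num num: FIRST = { 'num' }
  D → (: FIRST = { '(' }
  D → D (: FIRST = { '(', 'num' }
  D → num (: FIRST = { 'num' }
C has only one production, so no FIRST/FIRST conflict is possible there.

Conflict for D: D → C num num and D → D (
  Overlap: { 'num' }
Conflict for D: D → C num num and D → num (
  Overlap: { 'num' }
Conflict for D: D → ( and D → D (
  Overlap: { '(' }
Conflict for D: D → D ( and D → num (
  Overlap: { 'num' }

Answer: Yes. D → C num num / D → D '(' on { 'num' }; D → C num num / D → num '(' on { 'num' }; D → '(' / D → D '(' on { '(' }; D → D '(' / D → num '(' on { 'num' }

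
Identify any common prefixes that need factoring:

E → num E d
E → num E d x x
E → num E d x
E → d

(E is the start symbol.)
Left-factoring is needed when two productions for the same non-terminal
share a common prefix on the right-hand side.

Productions for E:
  E → num E d
  E → num E d x x
  E → num E d x
  E → d

Found common prefix 'num E d' in productions for E

Answer: Yes, E has productions with common prefix 'num E d'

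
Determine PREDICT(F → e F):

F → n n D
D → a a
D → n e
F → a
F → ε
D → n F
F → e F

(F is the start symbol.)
{ 'e' }

PREDICT(F → e F) = (FIRST(RHS) \ {ε}) ∪ (FOLLOW(F) if ε ∈ FIRST(RHS), i.e. RHS ⇒* ε)
FIRST(e F) = { 'e' }
ε ∉ FIRST(e F), so FOLLOW(F) is not added.
PREDICT(F → e F) = { 'e' }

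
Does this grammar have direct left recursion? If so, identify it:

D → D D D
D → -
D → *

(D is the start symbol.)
Direct left recursion occurs when N → N α for some non-terminal N (the right-hand side begins with the left-hand side itself).

D → D D D: LEFT RECURSIVE (starts with D)
D → -: starts with '-'
D → *: starts with '*'

The grammar has direct left recursion on: D.

Answer: Yes, D is left-recursive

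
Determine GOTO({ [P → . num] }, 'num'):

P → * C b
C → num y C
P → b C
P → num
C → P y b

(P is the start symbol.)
{ [P → num .] }

GOTO(I, 'num') = CLOSURE({ [A → αX.β] : [A → α.Xβ] ∈ I, X = 'num' })

Items with dot before 'num', with the dot advanced:
  [P → . num] → [P → num .]
Closure adds nothing (no advanced item has the dot before a non-terminal).

GOTO = { [P → num .] }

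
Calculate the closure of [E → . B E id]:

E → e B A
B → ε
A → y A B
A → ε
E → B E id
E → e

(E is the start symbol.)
Start with: [E → . B E id]
  [E → . B E id] has the dot before B: add [B → .]
No further items can be added.

CLOSURE = { [B → .], [E → . B E id] }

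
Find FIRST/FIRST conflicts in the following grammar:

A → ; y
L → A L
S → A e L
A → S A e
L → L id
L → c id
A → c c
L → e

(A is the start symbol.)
Yes. A → ';' y / A → S A e on { ';' }; A → S A e / A → c c on { 'c' }; L → A L / L → L id on { ';', 'c' }; L → A L / L → c id on { 'c' }; L → L id / L → c id on { 'c' }; L → L id / L → e on { 'e' }

FIRST sets of the non-terminals at (or reachable through a nullable prefix from) the front of some alternative:
  FIRST(S) = { ';', 'c' }
  FIRST(A) = { ';', 'c' }
  FIRST(L) = { ';', 'c', 'e' }

Productions for A:
  A → ; y: FIRST = { ';' }
  A → S A e: FIRST = { ';', 'c' }
  A → c c: FIRST = { 'c' }
Productions for L:
  L → A L: FIRST = { ';', 'c' }
  L → L id: FIRST = { ';', 'c', 'e' }
  L → c id: FIRST = { 'c' }
  L → e: FIRST = { 'e' }
S has only one production, so no FIRST/FIRST conflict is possible there.

Conflict for A: A → ; y and A → S A e
  Overlap: { ';' }
Conflict for A: A → S A e and A → c c
  Overlap: { 'c' }
Conflict for L: L → A L and L → L id
  Overlap: { ';', 'c' }
Conflict for L: L → A L and L → c id
  Overlap: { 'c' }
Conflict for L: L → L id and L → c id
  Overlap: { 'c' }
Conflict for L: L → L id and L → e
  Overlap: { 'e' }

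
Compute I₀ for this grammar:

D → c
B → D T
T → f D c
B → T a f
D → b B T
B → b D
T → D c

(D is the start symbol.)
{ [D → . b B T], [D → . c], [D' → . D] }

First, augment the grammar with D' → D
I₀ = CLOSURE({ [D' → . D] }):
  [D' → . D] has the dot before D: add [D → . c], [D → . b B T]
No further items can be added.

I₀ = { [D → . b B T], [D → . c], [D' → . D] }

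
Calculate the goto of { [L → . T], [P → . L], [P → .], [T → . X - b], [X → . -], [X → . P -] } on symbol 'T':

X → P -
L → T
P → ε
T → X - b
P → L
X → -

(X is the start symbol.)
GOTO(I, 'T') = CLOSURE({ [A → αX.β] : [A → α.Xβ] ∈ I, X = 'T' })

Items with dot before 'T', with the dot advanced:
  [L → . T] → [L → T .]
Closure adds nothing (no advanced item has the dot before a non-terminal).

GOTO = { [L → T .] }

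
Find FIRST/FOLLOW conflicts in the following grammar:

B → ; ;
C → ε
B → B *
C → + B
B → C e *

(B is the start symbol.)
A FIRST/FOLLOW conflict occurs when a non-terminal N has a nullable alternative N → β (β ⇒* ε) and another alternative N → α with FIRST(α) ∩ FOLLOW(N) ≠ ∅: on such a lookahead the parser cannot decide between expanding α and letting N vanish via β.

Nullable non-terminals: C.

C: nullable alternative(s) C → ε; FOLLOW(C) = { 'e' }
  C → ε: FIRST \ {ε} = { } — this is the only nullable alternative, skip
  C → + B: FIRST \ {ε} = { '+' } — disjoint from FOLLOW(C)

B has no nullable alternative, so no FIRST/FOLLOW check is needed there.

No FIRST/FOLLOW conflicts found.

Answer: No FIRST/FOLLOW conflicts.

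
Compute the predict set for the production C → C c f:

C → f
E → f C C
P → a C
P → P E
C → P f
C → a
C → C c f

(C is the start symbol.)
{ 'a', 'f' }

PREDICT(C → C c f) = (FIRST(RHS) \ {ε}) ∪ (FOLLOW(C) if ε ∈ FIRST(RHS), i.e. RHS ⇒* ε)
FIRST(C) = { 'a', 'f' }
FIRST(C c f) = { 'a', 'f' }
ε ∉ FIRST(C c f), so FOLLOW(C) is not added.
PREDICT(C → C c f) = { 'a', 'f' }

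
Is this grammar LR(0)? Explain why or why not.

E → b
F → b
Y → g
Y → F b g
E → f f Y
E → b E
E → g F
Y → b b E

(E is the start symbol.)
A grammar is LR(0) if no state in the canonical LR(0) collection has:
  - both a shift item (dot before a terminal) and a complete item (shift-reduce conflict), or
  - two or more complete items (reduce-reduce conflict; the accept item [E' → E .] counts as a complete item here).

Augment with E' → E and build the canonical LR(0) collection (I0 = CLOSURE({[E' → . E]}), then GOTO on every symbol after a dot until no new states appear). It has 17 states:
  I0: { [E → . b E], [E → . b], [E → . f f Y], [E → . g F], [E' → . E] }  — shift
  I1: { [E' → E .] }  — accept
  I2: { [E → . b E], [E → . b], [E → . f f Y], [E → . g F], [E → b . E], [E → b .] }  — shift, reduce
  I3: { [E → f . f Y] }  — shift
  I4: { [E → g . F], [F → . b] }  — shift
  I5: { [E → g F .] }  — reduce
  I6: { [F → b .] }  — reduce
  I7: { [E → f f . Y], [F → . b], [Y → . F b g], [Y → . b b E], [Y → . g] }  — shift
  I8: { [Y → F . b g] }  — shift
  I9: { [E → f f Y .] }  — reduce
  I10: { [F → b .], [Y → b . b E] }  — shift, reduce
  I11: { [Y → g .] }  — reduce
  I12: { [E → . b E], [E → . b], [E → . f f Y], [E → . g F], [Y → b b . E] }  — shift
  I13: { [Y → b b E .] }  — reduce
  I14: { [Y → F b . g] }  — shift
  I15: { [Y → F b g .] }  — reduce
  I16: { [E → b E .] }  — reduce

Conflict in state I2:
  Shift-reduce conflict between [E → b .] and [E → . b]
So the grammar is NOT LR(0).

Answer: No. Shift-reduce conflict between [E → b .] and [E → . b]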